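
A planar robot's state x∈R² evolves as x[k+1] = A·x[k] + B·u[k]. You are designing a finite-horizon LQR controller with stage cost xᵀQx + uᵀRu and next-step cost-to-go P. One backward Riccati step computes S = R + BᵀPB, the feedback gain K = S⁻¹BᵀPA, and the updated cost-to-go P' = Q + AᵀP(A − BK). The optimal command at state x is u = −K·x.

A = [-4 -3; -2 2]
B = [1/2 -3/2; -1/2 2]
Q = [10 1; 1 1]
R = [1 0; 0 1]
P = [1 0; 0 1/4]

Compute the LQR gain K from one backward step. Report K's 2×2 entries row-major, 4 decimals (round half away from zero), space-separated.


-0.5324 -0.4232 1.0512 1.1945

BᵀP = [0.5000 -0.1250; -1.5000 0.5000]
S = R + BᵀPB = [1 0; 0 1] + [0.3125 -1.0000; -1.0000 3.2500] = [1.3125 -1.0000; -1.0000 4.2500]
BᵀPA = [-1.7500 -1.7500; 5.0000 5.5000]
K = S⁻¹·BᵀPA = [-0.5324 -0.4232; 1.0512 1.1945]
A−BK = [-2.1570 -0.9966; -4.3686 -0.6007]
AᵀP(A−BK) = [10.8123 4.2867; 4.2867 2.6894]
P' = Q + AᵀP(A−BK) = [20.8123 5.2867; 5.2867 3.6894]
tr(P') = 24.5017


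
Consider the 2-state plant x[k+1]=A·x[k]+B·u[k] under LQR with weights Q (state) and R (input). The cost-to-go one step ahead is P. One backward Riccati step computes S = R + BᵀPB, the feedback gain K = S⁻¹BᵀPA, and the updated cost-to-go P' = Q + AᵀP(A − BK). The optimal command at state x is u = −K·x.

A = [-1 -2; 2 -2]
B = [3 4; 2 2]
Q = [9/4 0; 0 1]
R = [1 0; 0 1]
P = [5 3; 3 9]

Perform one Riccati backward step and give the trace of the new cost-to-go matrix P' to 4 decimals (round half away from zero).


BᵀP = [21.0000 27.0000; 26.0000 30.0000]
S = R + BᵀPB = [1 0; 0 1] + [117.0000 138.0000; 138.0000 164.0000] = [118.0000 138.0000; 138.0000 165.0000]
BᵀPA = [33.0000 -96.0000; 34.0000 -112.0000]
K = S⁻¹·BᵀPA = [1.7676 -0.9014; -1.2723 0.0751]
A−BK = [-1.2136 0.4038; 1.0094 -0.3474]
AᵀP(A−BK) = [13.9272 -4.8075; -4.8075 1.8779]
P' = Q + AᵀP(A−BK) = [16.1772 -4.8075; -4.8075 2.8779]
tr(P') = 19.0552

19.0552


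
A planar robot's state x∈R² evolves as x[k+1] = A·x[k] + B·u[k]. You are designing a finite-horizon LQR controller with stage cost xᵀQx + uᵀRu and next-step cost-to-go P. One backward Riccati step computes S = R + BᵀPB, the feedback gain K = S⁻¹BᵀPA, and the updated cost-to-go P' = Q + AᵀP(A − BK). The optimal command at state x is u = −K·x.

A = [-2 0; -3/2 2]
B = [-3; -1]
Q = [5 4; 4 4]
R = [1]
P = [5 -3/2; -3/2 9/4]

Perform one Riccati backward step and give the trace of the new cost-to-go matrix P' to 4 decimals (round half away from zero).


19.3264

BᵀP = [-13.5000 2.2500]
S = R + BᵀPB = [1] + [38.2500] = [39.2500]
BᵀPA = [23.6250 4.5000]
K = S⁻¹·BᵀPA = [0.6019 0.1146]
A−BK = [-0.1943 0.3439; -0.8981 2.1146]
AᵀP(A−BK) = [1.8424 -3.4586; -3.4586 8.4841]
P' = Q + AᵀP(A−BK) = [6.8424 0.5414; 0.5414 12.4841]
tr(P') = 19.3264


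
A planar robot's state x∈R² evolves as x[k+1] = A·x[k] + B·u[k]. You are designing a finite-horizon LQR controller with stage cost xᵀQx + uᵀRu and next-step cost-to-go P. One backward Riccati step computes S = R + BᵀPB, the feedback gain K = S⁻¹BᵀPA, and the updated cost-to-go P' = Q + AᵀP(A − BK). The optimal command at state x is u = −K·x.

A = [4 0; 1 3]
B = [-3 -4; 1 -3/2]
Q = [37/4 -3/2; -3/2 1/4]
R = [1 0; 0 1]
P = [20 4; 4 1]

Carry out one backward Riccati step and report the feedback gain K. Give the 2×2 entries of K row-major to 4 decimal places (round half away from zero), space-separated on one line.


-0.3708 0.4589 -0.7336 -0.4387

BᵀP = [-56.0000 -11.0000; -86.0000 -17.5000]
S = R + BᵀPB = [1 0; 0 1] + [157.0000 240.5000; 240.5000 370.2500] = [158.0000 240.5000; 240.5000 371.2500]
BᵀPA = [-235.0000 -33.0000; -361.5000 -52.5000]
K = S⁻¹·BᵀPA = [-0.3708 0.4589; -0.7336 -0.4387]
A−BK = [-0.0465 -0.3781; 0.2704 1.8831]
AᵀP(A−BK) = [0.6913 0.2533; 0.2533 1.1123]
P' = Q + AᵀP(A−BK) = [9.9413 -1.2467; -1.2467 1.3623]
tr(P') = 11.3036


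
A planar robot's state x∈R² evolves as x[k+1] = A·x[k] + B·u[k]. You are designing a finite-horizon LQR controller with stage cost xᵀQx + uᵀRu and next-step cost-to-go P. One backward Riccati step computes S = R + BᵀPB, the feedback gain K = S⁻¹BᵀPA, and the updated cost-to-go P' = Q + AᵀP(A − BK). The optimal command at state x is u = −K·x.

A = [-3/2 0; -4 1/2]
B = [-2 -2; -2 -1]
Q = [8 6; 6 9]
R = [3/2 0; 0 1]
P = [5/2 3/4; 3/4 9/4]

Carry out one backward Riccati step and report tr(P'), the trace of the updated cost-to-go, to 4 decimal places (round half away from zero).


BᵀP = [-6.5000 -6.0000; -5.7500 -3.7500]
S = R + BᵀPB = [3/2 0; 0 1] + [25.0000 19.0000; 19.0000 15.2500] = [26.5000 19.0000; 19.0000 16.2500]
BᵀPA = [33.7500 -3.0000; 23.6250 -1.8750]
K = S⁻¹·BᵀPA = [1.4300 -0.1885; -0.2181 0.1050]
A−BK = [0.9237 -0.1670; -1.3582 0.2280]
AᵀP(A−BK) = [7.5165 -1.1816; -1.1816 0.1939]
P' = Q + AᵀP(A−BK) = [15.5165 4.8184; 4.8184 9.1939]
tr(P') = 24.7104

24.7104


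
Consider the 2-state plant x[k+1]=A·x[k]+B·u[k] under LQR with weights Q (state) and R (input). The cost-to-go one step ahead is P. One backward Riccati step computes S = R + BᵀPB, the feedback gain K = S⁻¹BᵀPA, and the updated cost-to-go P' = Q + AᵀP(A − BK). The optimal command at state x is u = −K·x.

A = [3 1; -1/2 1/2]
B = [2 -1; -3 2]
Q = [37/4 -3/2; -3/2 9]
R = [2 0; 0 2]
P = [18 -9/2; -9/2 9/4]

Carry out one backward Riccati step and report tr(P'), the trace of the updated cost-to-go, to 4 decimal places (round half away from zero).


BᵀP = [49.5000 -15.7500; -27.0000 9.0000]
S = R + BᵀPB = [2 0; 0 2] + [146.2500 -81.0000; -81.0000 45.0000] = [148.2500 -81.0000; -81.0000 47.0000]
BᵀPA = [156.3750 41.6250; -85.5000 -22.5000]
K = S⁻¹·BᵀPA = [1.0427 0.3291; -0.0221 0.0885]
A−BK = [0.8924 0.4302; 2.6724 1.3104]
AᵀP(A−BK) = [11.1159 5.0366; 5.0366 2.3537]
P' = Q + AᵀP(A−BK) = [20.3659 3.5366; 3.5366 11.3537]
tr(P') = 31.7196

31.7196


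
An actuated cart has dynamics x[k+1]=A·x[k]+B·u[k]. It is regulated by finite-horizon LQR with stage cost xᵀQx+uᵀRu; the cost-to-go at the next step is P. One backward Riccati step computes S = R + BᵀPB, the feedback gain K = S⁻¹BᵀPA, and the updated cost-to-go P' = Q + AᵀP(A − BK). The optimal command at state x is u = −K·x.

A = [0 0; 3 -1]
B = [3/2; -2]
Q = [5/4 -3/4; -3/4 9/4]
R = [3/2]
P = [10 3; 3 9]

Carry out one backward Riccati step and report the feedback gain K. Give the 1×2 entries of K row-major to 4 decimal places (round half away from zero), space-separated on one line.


BᵀP = [9.0000 -13.5000]
S = R + BᵀPB = [3/2] + [40.5000] = [42.0000]
BᵀPA = [-40.5000 13.5000]
K = S⁻¹·BᵀPA = [-0.9643 0.3214]
A−BK = [1.4464 -0.4821; 1.0714 -0.3571]
AᵀP(A−BK) = [41.9464 -13.9821; -13.9821 4.6607]
P' = Q + AᵀP(A−BK) = [43.1964 -14.7321; -14.7321 6.9107]
tr(P') = 50.1071

-0.9643 0.3214


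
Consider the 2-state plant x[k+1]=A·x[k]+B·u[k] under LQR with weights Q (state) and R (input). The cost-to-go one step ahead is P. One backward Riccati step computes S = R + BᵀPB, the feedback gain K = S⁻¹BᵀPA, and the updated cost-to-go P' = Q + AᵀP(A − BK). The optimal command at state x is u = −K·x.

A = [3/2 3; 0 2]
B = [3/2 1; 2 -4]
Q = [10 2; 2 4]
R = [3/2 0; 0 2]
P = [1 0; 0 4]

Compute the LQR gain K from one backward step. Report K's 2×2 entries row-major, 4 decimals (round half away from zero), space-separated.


0.5000 1.2443 0.2500 0.1336

BᵀP = [1.5000 8.0000; 1.0000 -16.0000]
S = R + BᵀPB = [3/2 0; 0 2] + [18.2500 -30.5000; -30.5000 65.0000] = [19.7500 -30.5000; -30.5000 67.0000]
BᵀPA = [2.2500 20.5000; 1.5000 -29.0000]
K = S⁻¹·BᵀPA = [0.5000 1.2443; 0.2500 0.1336]
A−BK = [0.5000 1.0000; 0.0000 0.0458]
AᵀP(A−BK) = [0.7500 1.5000; 1.5000 3.3664]
P' = Q + AᵀP(A−BK) = [10.7500 3.5000; 3.5000 7.3664]
tr(P') = 18.1164


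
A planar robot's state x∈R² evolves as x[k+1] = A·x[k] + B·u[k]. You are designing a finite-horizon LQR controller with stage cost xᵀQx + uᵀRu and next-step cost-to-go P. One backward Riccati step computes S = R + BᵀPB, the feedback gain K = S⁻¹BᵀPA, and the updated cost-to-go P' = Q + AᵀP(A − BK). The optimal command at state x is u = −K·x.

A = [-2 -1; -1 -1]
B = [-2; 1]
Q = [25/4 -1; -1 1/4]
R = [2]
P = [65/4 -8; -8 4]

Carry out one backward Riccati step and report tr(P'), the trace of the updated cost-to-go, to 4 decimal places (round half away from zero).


BᵀP = [-40.5000 20.0000]
S = R + BᵀPB = [2] + [101.0000] = [103.0000]
BᵀPA = [61.0000 20.5000]
K = S⁻¹·BᵀPA = [0.5922 0.1990]
A−BK = [-0.8155 -0.6019; -1.5922 -1.1990]
AᵀP(A−BK) = [0.8738 0.3592; 0.3592 0.1699]
P' = Q + AᵀP(A−BK) = [7.1238 -0.6408; -0.6408 0.4199]
tr(P') = 7.5437

7.5437


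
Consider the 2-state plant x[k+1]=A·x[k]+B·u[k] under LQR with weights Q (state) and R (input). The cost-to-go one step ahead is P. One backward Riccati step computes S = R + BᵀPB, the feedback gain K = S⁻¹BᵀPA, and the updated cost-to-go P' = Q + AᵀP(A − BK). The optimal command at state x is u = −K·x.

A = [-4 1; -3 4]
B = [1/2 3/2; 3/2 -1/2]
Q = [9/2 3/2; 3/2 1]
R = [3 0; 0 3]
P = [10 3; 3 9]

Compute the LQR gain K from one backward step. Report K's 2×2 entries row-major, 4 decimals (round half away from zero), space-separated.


BᵀP = [9.5000 15.0000; 13.5000 0.0000]
S = R + BᵀPB = [3 0; 0 3] + [27.2500 6.7500; 6.7500 20.2500] = [30.2500 6.7500; 6.7500 23.2500]
BᵀPA = [-83.0000 69.5000; -54.0000 13.5000]
K = S⁻¹·BᵀPA = [-2.3797 2.3181; -1.6317 -0.0924]
A−BK = [-0.3626 -0.0205; -0.2463 0.4766]
AᵀP(A−BK) = [27.3729 -17.5827; -17.5827 18.1368]
P' = Q + AᵀP(A−BK) = [31.8729 -16.0827; -16.0827 19.1368]
tr(P') = 51.0097

-2.3797 2.3181 -1.6317 -0.0924


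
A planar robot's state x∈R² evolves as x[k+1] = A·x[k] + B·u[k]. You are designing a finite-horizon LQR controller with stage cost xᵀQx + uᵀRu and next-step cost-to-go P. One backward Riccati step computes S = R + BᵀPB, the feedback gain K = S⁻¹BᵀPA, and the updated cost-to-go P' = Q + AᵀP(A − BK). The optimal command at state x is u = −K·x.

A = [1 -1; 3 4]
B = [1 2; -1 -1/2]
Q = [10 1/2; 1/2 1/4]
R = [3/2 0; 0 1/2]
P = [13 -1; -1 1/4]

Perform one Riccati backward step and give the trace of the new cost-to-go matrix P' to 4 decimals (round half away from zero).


BᵀP = [14.0000 -1.2500; 26.5000 -2.1250]
S = R + BᵀPB = [3/2 0; 0 1/2] + [15.2500 28.6250; 28.6250 54.0625] = [16.7500 28.6250; 28.6250 54.5625]
BᵀPA = [10.2500 -19.0000; 20.1250 -35.0000]
K = S⁻¹·BᵀPA = [-0.1779 -0.3683; 0.4621 -0.4483]
A−BK = [0.2536 0.2648; 3.0532 3.4076]
AᵀP(A−BK) = [1.7722 1.7960; 1.7960 2.3137]
P' = Q + AᵀP(A−BK) = [11.7722 2.2960; 2.2960 2.5637]
tr(P') = 14.3360

14.3360


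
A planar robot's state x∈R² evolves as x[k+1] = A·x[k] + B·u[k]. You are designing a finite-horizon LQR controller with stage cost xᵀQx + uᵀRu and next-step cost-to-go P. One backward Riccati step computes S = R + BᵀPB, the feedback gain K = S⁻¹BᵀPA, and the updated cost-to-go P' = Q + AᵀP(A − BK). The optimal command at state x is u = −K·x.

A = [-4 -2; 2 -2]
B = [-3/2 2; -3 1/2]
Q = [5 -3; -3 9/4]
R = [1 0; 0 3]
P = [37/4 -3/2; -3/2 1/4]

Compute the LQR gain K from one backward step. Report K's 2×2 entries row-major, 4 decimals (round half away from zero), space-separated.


1.7716 0.7149 -1.2104 -0.4555

BᵀP = [-9.3750 1.5000; 17.7500 -2.8750]
S = R + BᵀPB = [1 0; 0 3] + [9.5625 -18.0000; -18.0000 34.0625] = [10.5625 -18.0000; -18.0000 37.0625]
BᵀPA = [40.5000 15.7500; -76.7500 -29.7500]
K = S⁻¹·BᵀPA = [1.7716 0.7149; -1.2104 -0.4555]
A−BK = [1.0782 -0.0167; 7.9199 0.3724]
AᵀP(A−BK) = [8.3506 3.0874; 3.0874 1.1894]
P' = Q + AᵀP(A−BK) = [13.3506 0.0874; 0.0874 3.4394]
tr(P') = 16.7900


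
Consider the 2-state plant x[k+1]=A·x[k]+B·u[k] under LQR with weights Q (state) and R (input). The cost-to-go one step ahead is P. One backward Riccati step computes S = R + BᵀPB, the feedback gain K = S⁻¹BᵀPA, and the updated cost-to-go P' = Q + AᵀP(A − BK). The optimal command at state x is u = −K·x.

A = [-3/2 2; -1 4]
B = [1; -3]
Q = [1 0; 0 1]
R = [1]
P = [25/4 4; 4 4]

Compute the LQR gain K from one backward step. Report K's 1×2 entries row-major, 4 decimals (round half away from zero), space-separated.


0.8636 -2.2597

BᵀP = [-5.7500 -8.0000]
S = R + BᵀPB = [1] + [18.2500] = [19.2500]
BᵀPA = [16.6250 -43.5000]
K = S⁻¹·BᵀPA = [0.8636 -2.2597]
A−BK = [-2.3636 4.2597; 1.5909 -2.7792]
AᵀP(A−BK) = [15.7045 -29.1818; -29.1818 54.7013]
P' = Q + AᵀP(A−BK) = [16.7045 -29.1818; -29.1818 55.7013]
tr(P') = 72.4058


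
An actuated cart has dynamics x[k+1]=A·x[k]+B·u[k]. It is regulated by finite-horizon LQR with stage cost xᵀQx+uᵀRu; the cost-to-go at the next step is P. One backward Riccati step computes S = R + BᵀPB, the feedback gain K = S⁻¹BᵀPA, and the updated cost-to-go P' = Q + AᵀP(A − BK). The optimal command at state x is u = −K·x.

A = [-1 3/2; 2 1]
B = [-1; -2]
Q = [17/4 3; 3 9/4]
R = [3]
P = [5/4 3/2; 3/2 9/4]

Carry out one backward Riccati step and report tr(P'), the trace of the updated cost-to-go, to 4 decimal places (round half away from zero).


9.2370

BᵀP = [-4.2500 -6.0000]
S = R + BᵀPB = [3] + [16.2500] = [19.2500]
BᵀPA = [-7.7500 -12.3750]
K = S⁻¹·BᵀPA = [-0.4026 -0.6429]
A−BK = [-1.4026 0.8571; 1.1948 -0.2857]
AᵀP(A−BK) = [1.1299 0.6429; 0.6429 1.6071]
P' = Q + AᵀP(A−BK) = [5.3799 3.6429; 3.6429 3.8571]
tr(P') = 9.2370


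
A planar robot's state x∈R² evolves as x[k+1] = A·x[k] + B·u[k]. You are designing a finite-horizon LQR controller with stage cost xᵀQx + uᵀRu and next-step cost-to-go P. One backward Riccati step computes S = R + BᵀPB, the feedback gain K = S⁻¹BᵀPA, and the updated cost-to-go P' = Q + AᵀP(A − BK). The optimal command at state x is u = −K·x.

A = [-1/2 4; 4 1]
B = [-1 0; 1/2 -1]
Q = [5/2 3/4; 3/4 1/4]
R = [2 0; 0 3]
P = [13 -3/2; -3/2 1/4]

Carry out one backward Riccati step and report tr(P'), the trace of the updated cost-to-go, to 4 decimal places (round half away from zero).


BᵀP = [-13.7500 1.6250; 1.5000 -0.2500]
S = R + BᵀPB = [2 0; 0 3] + [14.5625 -1.6250; -1.6250 0.2500] = [16.5625 -1.6250; -1.6250 3.2500]
BᵀPA = [13.3750 -53.3750; -1.7500 5.7500]
K = S⁻¹·BᵀPA = [0.7937 -3.2063; -0.1416 0.1661]
A−BK = [0.2937 0.7937; 3.4615 2.7692]
AᵀP(A−BK) = [2.3871 -5.0745; -5.0745 24.1563]
P' = Q + AᵀP(A−BK) = [4.8871 -4.3245; -4.3245 24.4063]
tr(P') = 29.2933

29.2933


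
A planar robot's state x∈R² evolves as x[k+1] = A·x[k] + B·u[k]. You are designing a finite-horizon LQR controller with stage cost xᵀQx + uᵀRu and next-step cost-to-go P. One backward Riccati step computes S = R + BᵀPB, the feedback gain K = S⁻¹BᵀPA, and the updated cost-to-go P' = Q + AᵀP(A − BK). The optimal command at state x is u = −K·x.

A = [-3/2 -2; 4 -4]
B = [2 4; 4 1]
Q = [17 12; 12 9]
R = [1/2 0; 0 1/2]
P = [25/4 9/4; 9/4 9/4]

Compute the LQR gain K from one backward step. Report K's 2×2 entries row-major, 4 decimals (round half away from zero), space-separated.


BᵀP = [21.5000 13.5000; 27.2500 11.2500]
S = R + BᵀPB = [1/2 0; 0 1/2] + [97.0000 99.5000; 99.5000 120.2500] = [97.5000 99.5000; 99.5000 120.7500]
BᵀPA = [21.7500 -97.0000; 4.1250 -99.5000]
K = S⁻¹·BᵀPA = [1.1831 -0.9678; -0.9408 -0.0266]
A−BK = [-0.1032 0.0418; 0.2082 -0.1024]
AᵀP(A−BK) = [1.2098 -0.5916; -0.5916 0.4839]
P' = Q + AᵀP(A−BK) = [18.2098 11.4084; 11.4084 9.4839]
tr(P') = 27.6937

1.1831 -0.9678 -0.9408 -0.0266


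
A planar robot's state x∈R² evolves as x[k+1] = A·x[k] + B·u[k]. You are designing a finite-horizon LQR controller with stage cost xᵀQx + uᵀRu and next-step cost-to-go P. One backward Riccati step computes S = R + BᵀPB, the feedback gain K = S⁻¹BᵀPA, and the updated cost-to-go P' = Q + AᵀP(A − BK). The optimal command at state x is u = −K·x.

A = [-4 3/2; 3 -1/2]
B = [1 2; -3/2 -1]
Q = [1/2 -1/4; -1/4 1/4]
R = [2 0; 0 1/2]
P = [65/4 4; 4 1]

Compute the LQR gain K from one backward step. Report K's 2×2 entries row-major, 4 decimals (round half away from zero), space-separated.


BᵀP = [10.2500 2.5000; 28.5000 7.0000]
S = R + BᵀPB = [2 0; 0 1/2] + [6.5000 18.0000; 18.0000 50.0000] = [8.5000 18.0000; 18.0000 50.5000]
BᵀPA = [-33.5000 14.1250; -93.0000 39.2500]
K = S⁻¹·BᵀPA = [-0.1686 0.0647; -1.7815 0.7542]
A−BK = [-0.2684 -0.0730; 0.9656 0.3512]
AᵀP(A−BK) = [1.6734 -0.6951; -0.6951 0.2976]
P' = Q + AᵀP(A−BK) = [2.1734 -0.9451; -0.9451 0.5476]
tr(P') = 2.7210

-0.1686 0.0647 -1.7815 0.7542


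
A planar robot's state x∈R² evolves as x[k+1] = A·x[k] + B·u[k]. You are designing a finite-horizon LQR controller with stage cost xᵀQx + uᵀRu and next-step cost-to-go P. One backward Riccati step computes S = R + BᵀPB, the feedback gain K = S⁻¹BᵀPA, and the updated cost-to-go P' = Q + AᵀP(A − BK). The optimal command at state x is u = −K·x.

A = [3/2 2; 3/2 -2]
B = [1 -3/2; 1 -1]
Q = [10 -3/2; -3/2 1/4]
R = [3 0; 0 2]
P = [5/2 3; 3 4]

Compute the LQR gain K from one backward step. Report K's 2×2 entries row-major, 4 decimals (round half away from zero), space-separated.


0.4347 -0.0976 -0.7877 0.0976

BᵀP = [5.5000 7.0000; -6.7500 -8.5000]
S = R + BᵀPB = [3 0; 0 2] + [12.5000 -15.2500; -15.2500 18.6250] = [15.5000 -15.2500; -15.2500 20.6250]
BᵀPA = [18.7500 -3.0000; -22.8750 3.5000]
K = S⁻¹·BᵀPA = [0.4347 -0.0976; -0.7877 0.0976]
A−BK = [-0.1162 2.2439; 0.2776 -1.8049]
AᵀP(A−BK) = [1.9562 -0.4390; -0.4390 1.3659]
P' = Q + AᵀP(A−BK) = [11.9562 -1.9390; -1.9390 1.6159]
tr(P') = 13.5721


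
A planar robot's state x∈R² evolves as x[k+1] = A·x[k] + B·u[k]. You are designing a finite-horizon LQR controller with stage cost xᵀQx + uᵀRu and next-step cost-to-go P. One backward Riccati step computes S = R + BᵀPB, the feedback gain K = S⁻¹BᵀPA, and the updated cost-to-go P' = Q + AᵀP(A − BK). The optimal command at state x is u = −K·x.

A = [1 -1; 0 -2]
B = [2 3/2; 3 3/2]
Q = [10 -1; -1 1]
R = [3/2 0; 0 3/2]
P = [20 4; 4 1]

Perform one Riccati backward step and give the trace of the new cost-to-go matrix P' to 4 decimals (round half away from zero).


BᵀP = [52.0000 11.0000; 36.0000 7.5000]
S = R + BᵀPB = [3/2 0; 0 3/2] + [137.0000 94.5000; 94.5000 65.2500] = [138.5000 94.5000; 94.5000 66.7500]
BᵀPA = [52.0000 -74.0000; 36.0000 -51.0000]
K = S⁻¹·BᵀPA = [0.2193 -0.3814; 0.2288 -0.2241]
A−BK = [0.2181 0.0989; -1.0012 -0.5197]
AᵀP(A−BK) = [0.3576 -0.1001; -0.1001 0.3480]
P' = Q + AᵀP(A−BK) = [10.3576 -1.1001; -1.1001 1.3480]
tr(P') = 11.7056

11.7056


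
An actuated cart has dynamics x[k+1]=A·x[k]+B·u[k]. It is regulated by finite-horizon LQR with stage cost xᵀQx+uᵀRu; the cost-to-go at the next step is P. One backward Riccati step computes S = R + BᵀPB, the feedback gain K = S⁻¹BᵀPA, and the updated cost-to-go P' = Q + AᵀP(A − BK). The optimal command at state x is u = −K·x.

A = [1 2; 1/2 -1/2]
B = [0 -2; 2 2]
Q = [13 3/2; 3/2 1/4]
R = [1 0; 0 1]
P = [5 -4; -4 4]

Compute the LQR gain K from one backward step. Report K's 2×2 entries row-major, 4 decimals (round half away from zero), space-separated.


0.2953 0.1879 -0.2819 -0.7248

BᵀP = [-8.0000 8.0000; -18.0000 16.0000]
S = R + BᵀPB = [1 0; 0 1] + [16.0000 32.0000; 32.0000 68.0000] = [17.0000 32.0000; 32.0000 69.0000]
BᵀPA = [-4.0000 -20.0000; -10.0000 -44.0000]
K = S⁻¹·BᵀPA = [0.2953 0.1879; -0.2819 -0.7248]
A−BK = [0.4362 0.5503; 0.4732 0.5738]
AᵀP(A−BK) = [0.3624 0.5034; 0.5034 0.8658]
P' = Q + AᵀP(A−BK) = [13.3624 2.0034; 2.0034 1.1158]
tr(P') = 14.4782


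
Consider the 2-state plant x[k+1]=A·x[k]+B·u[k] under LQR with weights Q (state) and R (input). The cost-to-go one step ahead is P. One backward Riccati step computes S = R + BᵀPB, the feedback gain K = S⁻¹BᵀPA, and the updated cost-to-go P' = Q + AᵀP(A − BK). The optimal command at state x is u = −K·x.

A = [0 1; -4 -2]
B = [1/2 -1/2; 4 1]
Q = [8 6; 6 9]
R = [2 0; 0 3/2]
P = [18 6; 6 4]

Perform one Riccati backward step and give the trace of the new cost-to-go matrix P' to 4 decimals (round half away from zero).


22.5844

BᵀP = [33.0000 19.0000; -3.0000 1.0000]
S = R + BᵀPB = [2 0; 0 3/2] + [92.5000 2.5000; 2.5000 2.5000] = [94.5000 2.5000; 2.5000 4.0000]
BᵀPA = [-76.0000 -5.0000; -4.0000 -5.0000]
K = S⁻¹·BᵀPA = [-0.7909 -0.0202; -0.5057 -1.2374]
A−BK = [0.1426 0.3914; -0.3309 -0.6819]
AᵀP(A−BK) = [1.8722 1.5171; 1.5171 3.7122]
P' = Q + AᵀP(A−BK) = [9.8722 7.5171; 7.5171 12.7122]
tr(P') = 22.5844


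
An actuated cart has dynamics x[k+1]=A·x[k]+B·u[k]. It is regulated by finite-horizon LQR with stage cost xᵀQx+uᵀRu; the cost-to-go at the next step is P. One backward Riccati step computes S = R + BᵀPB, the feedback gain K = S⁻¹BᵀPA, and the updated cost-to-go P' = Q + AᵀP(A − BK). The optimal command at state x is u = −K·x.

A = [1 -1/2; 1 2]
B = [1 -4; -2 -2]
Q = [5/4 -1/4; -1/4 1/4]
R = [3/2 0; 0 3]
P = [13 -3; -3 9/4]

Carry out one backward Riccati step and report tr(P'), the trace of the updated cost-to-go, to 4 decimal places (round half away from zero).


BᵀP = [19.0000 -7.5000; -46.0000 7.5000]
S = R + BᵀPB = [3/2 0; 0 3] + [34.0000 -61.0000; -61.0000 169.0000] = [35.5000 -61.0000; -61.0000 172.0000]
BᵀPA = [11.5000 -24.5000; -38.5000 38.0000]
K = S⁻¹·BᵀPA = [-0.1553 -0.7950; -0.2789 -0.0610]
A−BK = [0.0396 0.0509; 0.1314 0.2881]
AᵀP(A−BK) = [0.2976 0.2934; 0.2934 1.0915]
P' = Q + AᵀP(A−BK) = [1.5476 0.0434; 0.0434 1.3415]
tr(P') = 2.8892

2.8892


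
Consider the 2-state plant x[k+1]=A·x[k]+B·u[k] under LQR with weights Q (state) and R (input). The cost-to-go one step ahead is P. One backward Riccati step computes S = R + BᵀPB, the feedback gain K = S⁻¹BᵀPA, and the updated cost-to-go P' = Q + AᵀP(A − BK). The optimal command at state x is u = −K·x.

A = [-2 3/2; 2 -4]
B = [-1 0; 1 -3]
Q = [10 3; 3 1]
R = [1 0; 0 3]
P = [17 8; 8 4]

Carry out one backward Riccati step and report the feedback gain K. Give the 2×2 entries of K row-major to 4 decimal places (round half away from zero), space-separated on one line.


BᵀP = [-9.0000 -4.0000; -24.0000 -12.0000]
S = R + BᵀPB = [1 0; 0 3] + [5.0000 12.0000; 12.0000 36.0000] = [6.0000 12.0000; 12.0000 39.0000]
BᵀPA = [10.0000 2.5000; 24.0000 12.0000]
K = S⁻¹·BᵀPA = [1.1333 -0.5167; 0.2667 0.4667]
A−BK = [-0.8667 0.9833; 1.6667 -2.0833]
AᵀP(A−BK) = [2.2667 -1.0333; -1.0333 1.9417]
P' = Q + AᵀP(A−BK) = [12.2667 1.9667; 1.9667 2.9417]
tr(P') = 15.2083

1.1333 -0.5167 0.2667 0.4667


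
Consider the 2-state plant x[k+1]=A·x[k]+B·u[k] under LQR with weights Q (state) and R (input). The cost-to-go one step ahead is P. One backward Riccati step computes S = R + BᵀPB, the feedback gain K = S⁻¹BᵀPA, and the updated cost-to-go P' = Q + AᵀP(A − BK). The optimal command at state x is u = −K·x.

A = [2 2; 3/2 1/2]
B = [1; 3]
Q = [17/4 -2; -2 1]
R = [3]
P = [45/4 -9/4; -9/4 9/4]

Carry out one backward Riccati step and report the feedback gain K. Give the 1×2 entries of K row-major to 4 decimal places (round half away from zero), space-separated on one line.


0.7500 0.5357

BᵀP = [4.5000 4.5000]
S = R + BᵀPB = [3] + [18.0000] = [21.0000]
BᵀPA = [15.7500 11.2500]
K = S⁻¹·BᵀPA = [0.7500 0.5357]
A−BK = [1.2500 1.4643; -0.7500 -1.1071]
AᵀP(A−BK) = [24.7500 29.2500; 29.2500 35.0357]
P' = Q + AᵀP(A−BK) = [29.0000 27.2500; 27.2500 36.0357]
tr(P') = 65.0357


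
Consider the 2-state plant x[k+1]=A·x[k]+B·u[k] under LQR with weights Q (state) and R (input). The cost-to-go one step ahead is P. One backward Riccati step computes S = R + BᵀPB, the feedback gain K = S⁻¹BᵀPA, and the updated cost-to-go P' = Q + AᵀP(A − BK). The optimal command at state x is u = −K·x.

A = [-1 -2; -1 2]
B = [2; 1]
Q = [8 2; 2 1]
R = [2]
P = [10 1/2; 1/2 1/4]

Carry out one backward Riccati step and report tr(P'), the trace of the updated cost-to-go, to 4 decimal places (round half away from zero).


BᵀP = [20.5000 1.2500]
S = R + BᵀPB = [2] + [42.2500] = [44.2500]
BᵀPA = [-21.7500 -38.5000]
K = S⁻¹·BᵀPA = [-0.4915 -0.8701]
A−BK = [-0.0169 -0.2599; -0.5085 2.8701]
AᵀP(A−BK) = [0.5593 0.5763; 0.5763 3.5028]
P' = Q + AᵀP(A−BK) = [8.5593 2.5763; 2.5763 4.5028]
tr(P') = 13.0621

13.0621


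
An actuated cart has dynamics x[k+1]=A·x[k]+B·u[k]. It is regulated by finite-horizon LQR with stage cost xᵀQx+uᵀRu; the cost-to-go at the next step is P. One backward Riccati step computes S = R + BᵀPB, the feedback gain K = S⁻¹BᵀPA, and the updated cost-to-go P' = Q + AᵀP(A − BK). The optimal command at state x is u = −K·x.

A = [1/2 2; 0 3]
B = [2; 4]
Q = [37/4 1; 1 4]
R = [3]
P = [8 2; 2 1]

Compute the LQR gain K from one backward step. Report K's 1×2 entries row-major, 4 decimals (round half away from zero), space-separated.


0.1446 0.8675

BᵀP = [24.0000 8.0000]
S = R + BᵀPB = [3] + [80.0000] = [83.0000]
BᵀPA = [12.0000 72.0000]
K = S⁻¹·BᵀPA = [0.1446 0.8675]
A−BK = [0.2108 0.2651; -0.5783 -0.4699]
AᵀP(A−BK) = [0.2651 0.5904; 0.5904 2.5422]
P' = Q + AᵀP(A−BK) = [9.5151 1.5904; 1.5904 6.5422]
tr(P') = 16.0572


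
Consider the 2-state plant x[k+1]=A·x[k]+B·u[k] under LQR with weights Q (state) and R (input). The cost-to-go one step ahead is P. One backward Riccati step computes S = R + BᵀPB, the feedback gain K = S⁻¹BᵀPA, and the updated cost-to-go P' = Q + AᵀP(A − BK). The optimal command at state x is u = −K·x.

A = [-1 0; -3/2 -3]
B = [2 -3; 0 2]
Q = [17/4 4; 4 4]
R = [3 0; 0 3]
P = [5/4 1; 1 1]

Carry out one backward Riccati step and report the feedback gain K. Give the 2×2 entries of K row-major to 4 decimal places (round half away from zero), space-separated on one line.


-0.6093 -0.7152 0.1788 0.0795

BᵀP = [2.5000 2.0000; -1.7500 -1.0000]
S = R + BᵀPB = [3 0; 0 3] + [5.0000 -3.5000; -3.5000 3.2500] = [8.0000 -3.5000; -3.5000 6.2500]
BᵀPA = [-5.5000 -6.0000; 3.2500 3.0000]
K = S⁻¹·BᵀPA = [-0.6093 -0.7152; 0.1788 0.0795]
A−BK = [0.7550 1.6689; -1.8576 -3.1589]
AᵀP(A−BK) = [2.5679 3.3079; 3.3079 4.4702]
P' = Q + AᵀP(A−BK) = [6.8179 7.3079; 7.3079 8.4702]
tr(P') = 15.2881


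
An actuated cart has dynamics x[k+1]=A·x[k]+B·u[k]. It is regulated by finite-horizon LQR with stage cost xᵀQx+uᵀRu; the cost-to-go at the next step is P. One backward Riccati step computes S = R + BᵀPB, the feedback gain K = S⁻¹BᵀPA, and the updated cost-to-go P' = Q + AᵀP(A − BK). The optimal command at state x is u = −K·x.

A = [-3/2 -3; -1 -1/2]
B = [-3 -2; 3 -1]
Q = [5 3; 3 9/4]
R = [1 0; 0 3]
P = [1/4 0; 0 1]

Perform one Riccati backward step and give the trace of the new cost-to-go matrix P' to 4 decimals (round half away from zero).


BᵀP = [-0.7500 3.0000; -0.5000 -1.0000]
S = R + BᵀPB = [1 0; 0 3] + [11.2500 -1.5000; -1.5000 2.0000] = [12.2500 -1.5000; -1.5000 5.0000]
BᵀPA = [-1.8750 0.7500; 1.7500 2.0000]
K = S⁻¹·BᵀPA = [-0.1144 0.1144; 0.3157 0.4343]
A−BK = [-1.2119 -1.7881; -0.3411 -0.4089]
AᵀP(A−BK) = [0.7956 1.0794; 1.0794 1.5456]
P' = Q + AᵀP(A−BK) = [5.7956 4.0794; 4.0794 3.7956]
tr(P') = 9.5911

9.5911


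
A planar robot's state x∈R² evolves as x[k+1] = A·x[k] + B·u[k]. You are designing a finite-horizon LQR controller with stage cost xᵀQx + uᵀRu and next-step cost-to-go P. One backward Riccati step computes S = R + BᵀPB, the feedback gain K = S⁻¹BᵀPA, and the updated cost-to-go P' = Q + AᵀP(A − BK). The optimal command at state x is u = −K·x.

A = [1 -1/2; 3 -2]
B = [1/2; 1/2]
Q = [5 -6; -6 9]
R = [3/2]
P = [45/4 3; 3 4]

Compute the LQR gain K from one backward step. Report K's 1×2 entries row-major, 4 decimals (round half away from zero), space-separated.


BᵀP = [7.1250 3.5000]
S = R + BᵀPB = [3/2] + [5.3125] = [6.8125]
BᵀPA = [17.6250 -10.5625]
K = S⁻¹·BᵀPA = [2.5872 -1.5505]
A−BK = [-0.2936 0.2752; 1.7064 -1.2248]
AᵀP(A−BK) = [19.6514 -12.7982; -12.7982 8.4358]
P' = Q + AᵀP(A−BK) = [24.6514 -18.7982; -18.7982 17.4358]
tr(P') = 42.0872

2.5872 -1.5505


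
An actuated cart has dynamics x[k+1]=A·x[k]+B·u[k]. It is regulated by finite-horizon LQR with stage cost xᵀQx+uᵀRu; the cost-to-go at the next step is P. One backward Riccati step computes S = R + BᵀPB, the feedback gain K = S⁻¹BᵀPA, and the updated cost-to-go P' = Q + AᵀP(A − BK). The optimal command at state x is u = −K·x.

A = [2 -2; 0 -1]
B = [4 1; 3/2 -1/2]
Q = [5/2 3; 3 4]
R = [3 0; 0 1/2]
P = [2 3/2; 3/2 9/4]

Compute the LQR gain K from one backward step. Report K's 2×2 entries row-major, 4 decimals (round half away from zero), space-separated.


0.3032 -0.5133 0.5206 -0.0125

BᵀP = [10.2500 9.3750; 1.2500 0.3750]
S = R + BᵀPB = [3 0; 0 1/2] + [55.0625 5.5625; 5.5625 1.0625] = [58.0625 5.5625; 5.5625 1.5625]
BᵀPA = [20.5000 -29.8750; 2.5000 -2.8750]
K = S⁻¹·BᵀPA = [0.3032 -0.5133; 0.5206 -0.0125]
A−BK = [0.2666 0.0659; -0.1945 -0.2363]
AᵀP(A−BK) = [0.4830 -0.4454; -0.4454 0.8782]
P' = Q + AᵀP(A−BK) = [2.9830 2.5546; 2.5546 4.8782]
tr(P') = 7.8612


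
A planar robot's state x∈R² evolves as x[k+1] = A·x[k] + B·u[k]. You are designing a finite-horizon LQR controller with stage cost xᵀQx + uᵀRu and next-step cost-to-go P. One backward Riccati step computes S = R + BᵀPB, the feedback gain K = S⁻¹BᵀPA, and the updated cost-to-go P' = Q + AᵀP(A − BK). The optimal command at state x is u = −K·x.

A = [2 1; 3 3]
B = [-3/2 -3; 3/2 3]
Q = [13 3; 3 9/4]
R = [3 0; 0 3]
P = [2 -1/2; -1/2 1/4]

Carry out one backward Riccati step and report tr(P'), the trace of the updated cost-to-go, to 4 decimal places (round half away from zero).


BᵀP = [-3.7500 1.1250; -7.5000 2.2500]
S = R + BᵀPB = [3 0; 0 3] + [7.3125 14.6250; 14.6250 29.2500] = [10.3125 14.6250; 14.6250 32.2500]
BᵀPA = [-4.1250 -0.3750; -8.2500 -0.7500]
K = S⁻¹·BᵀPA = [-0.1043 -0.0095; -0.2085 -0.0190]
A−BK = [1.2180 0.9289; 3.7820 3.0711]
AᵀP(A−BK) = [2.0995 1.5545; 1.5545 1.2322]
P' = Q + AᵀP(A−BK) = [15.0995 4.5545; 4.5545 3.4822]
tr(P') = 18.5818

18.5818


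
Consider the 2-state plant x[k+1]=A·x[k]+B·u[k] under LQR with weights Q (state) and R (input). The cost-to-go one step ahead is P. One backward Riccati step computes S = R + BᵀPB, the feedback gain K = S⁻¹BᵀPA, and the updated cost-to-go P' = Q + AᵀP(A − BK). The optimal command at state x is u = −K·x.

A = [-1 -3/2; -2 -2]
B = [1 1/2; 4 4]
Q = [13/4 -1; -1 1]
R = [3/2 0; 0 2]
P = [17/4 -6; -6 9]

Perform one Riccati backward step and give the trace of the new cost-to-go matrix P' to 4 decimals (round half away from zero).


4.9660

BᵀP = [-19.7500 30.0000; -21.8750 33.0000]
S = R + BᵀPB = [3/2 0; 0 2] + [100.2500 110.1250; 110.1250 121.0625] = [101.7500 110.1250; 110.1250 123.0625]
BᵀPA = [-40.2500 -30.3750; -44.1250 -33.1875]
K = S⁻¹·BᵀPA = [-0.2385 -0.2112; -0.1451 -0.0806]
A−BK = [-0.6889 -1.2484; -0.4655 -0.8324]
AᵀP(A−BK) = [0.2465 0.3140; 0.3140 0.4696]
P' = Q + AᵀP(A−BK) = [3.4965 -0.6860; -0.6860 1.4696]
tr(P') = 4.9660


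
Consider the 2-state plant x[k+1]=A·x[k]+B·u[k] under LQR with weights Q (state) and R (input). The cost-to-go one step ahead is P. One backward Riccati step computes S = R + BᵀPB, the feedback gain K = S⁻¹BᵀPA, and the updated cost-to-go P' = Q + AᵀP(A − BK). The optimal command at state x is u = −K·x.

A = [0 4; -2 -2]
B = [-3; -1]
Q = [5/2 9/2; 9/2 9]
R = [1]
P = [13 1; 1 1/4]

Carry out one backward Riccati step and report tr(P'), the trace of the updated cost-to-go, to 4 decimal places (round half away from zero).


BᵀP = [-40.0000 -3.2500]
S = R + BᵀPB = [1] + [123.2500] = [124.2500]
BᵀPA = [6.5000 -153.5000]
K = S⁻¹·BᵀPA = [0.0523 -1.2354]
A−BK = [0.1569 0.2938; -1.9477 -3.2354]
AᵀP(A−BK) = [0.6600 1.0302; 1.0302 3.3642]
P' = Q + AᵀP(A−BK) = [3.1600 5.5302; 5.5302 12.3642]
tr(P') = 15.5241

15.5241


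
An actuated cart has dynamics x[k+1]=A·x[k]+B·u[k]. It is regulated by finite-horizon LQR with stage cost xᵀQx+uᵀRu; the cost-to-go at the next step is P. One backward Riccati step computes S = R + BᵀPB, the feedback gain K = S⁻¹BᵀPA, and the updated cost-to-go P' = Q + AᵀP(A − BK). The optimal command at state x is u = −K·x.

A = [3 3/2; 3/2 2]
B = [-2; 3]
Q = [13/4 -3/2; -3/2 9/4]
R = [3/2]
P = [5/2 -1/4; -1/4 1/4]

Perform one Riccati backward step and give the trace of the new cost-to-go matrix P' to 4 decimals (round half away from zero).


15.0849

BᵀP = [-5.7500 1.2500]
S = R + BᵀPB = [3/2] + [15.2500] = [16.7500]
BᵀPA = [-15.3750 -6.1250]
K = S⁻¹·BᵀPA = [-0.9179 -0.3657]
A−BK = [1.1642 0.7687; 4.2537 3.0970]
AᵀP(A−BK) = [6.6996 4.3153; 4.3153 2.8853]
P' = Q + AᵀP(A−BK) = [9.9496 2.8153; 2.8153 5.1353]
tr(P') = 15.0849


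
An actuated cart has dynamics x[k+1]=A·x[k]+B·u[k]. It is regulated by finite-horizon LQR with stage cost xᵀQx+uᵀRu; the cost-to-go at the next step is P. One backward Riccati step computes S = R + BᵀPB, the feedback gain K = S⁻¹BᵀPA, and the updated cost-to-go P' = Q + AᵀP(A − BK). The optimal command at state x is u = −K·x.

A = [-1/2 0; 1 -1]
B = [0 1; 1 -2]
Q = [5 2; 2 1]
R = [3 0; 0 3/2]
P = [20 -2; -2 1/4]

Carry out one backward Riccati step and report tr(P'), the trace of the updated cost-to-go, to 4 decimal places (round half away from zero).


6.3997

BᵀP = [-2.0000 0.2500; 24.0000 -2.5000]
S = R + BᵀPB = [3 0; 0 3/2] + [0.2500 -2.5000; -2.5000 29.0000] = [3.2500 -2.5000; -2.5000 30.5000]
BᵀPA = [1.2500 -0.2500; -14.5000 2.5000]
K = S⁻¹·BᵀPA = [0.0202 -0.0148; -0.4738 0.0808]
A−BK = [-0.0262 -0.0808; 0.0323 -0.8237]
AᵀP(A−BK) = [0.3553 -0.0606; -0.0606 0.0444]
P' = Q + AᵀP(A−BK) = [5.3553 1.9394; 1.9394 1.0444]
tr(P') = 6.3997


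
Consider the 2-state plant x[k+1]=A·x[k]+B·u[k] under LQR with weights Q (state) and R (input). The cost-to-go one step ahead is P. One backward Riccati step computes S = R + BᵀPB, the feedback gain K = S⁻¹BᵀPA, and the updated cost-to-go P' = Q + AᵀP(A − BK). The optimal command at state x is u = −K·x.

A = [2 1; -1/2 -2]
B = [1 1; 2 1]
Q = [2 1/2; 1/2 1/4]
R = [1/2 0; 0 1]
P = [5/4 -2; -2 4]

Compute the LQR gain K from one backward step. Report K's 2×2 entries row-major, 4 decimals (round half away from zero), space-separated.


BᵀP = [-2.7500 6.0000; -0.7500 2.0000]
S = R + BᵀPB = [1/2 0; 0 1] + [9.2500 3.2500; 3.2500 1.2500] = [9.7500 3.2500; 3.2500 2.2500]
BᵀPA = [-8.5000 -14.7500; -2.5000 -4.7500]
K = S⁻¹·BᵀPA = [-0.9670 -1.5604; 0.2857 0.1429]
A−BK = [2.6813 2.4176; 1.1484 0.9780]
AᵀP(A−BK) = [2.4945 2.5934; 2.5934 2.9121]
P' = Q + AᵀP(A−BK) = [4.4945 3.0934; 3.0934 3.1621]
tr(P') = 7.6566

-0.9670 -1.5604 0.2857 0.1429


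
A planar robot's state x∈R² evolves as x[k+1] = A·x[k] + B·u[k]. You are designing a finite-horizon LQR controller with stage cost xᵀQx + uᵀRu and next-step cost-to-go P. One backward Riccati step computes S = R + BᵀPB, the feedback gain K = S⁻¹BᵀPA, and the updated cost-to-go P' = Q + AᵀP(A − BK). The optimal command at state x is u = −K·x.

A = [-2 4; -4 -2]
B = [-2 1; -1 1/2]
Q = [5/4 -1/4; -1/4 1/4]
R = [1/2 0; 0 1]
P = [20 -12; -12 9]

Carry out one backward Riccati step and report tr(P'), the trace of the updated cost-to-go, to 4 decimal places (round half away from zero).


BᵀP = [-28.0000 15.0000; 14.0000 -7.5000]
S = R + BᵀPB = [1/2 0; 0 1] + [41.0000 -20.5000; -20.5000 10.2500] = [41.5000 -20.5000; -20.5000 11.2500]
BᵀPA = [-4.0000 -142.0000; 2.0000 71.0000]
K = S⁻¹·BᵀPA = [-0.0858 -3.0456; 0.0214 0.7614]
A−BK = [-2.1930 -2.8525; -4.0965 -5.4263]
AᵀP(A−BK) = [31.6139 42.2949; 42.2949 61.4692]
P' = Q + AᵀP(A−BK) = [32.8639 42.0449; 42.0449 61.7192]
tr(P') = 94.5831

94.5831


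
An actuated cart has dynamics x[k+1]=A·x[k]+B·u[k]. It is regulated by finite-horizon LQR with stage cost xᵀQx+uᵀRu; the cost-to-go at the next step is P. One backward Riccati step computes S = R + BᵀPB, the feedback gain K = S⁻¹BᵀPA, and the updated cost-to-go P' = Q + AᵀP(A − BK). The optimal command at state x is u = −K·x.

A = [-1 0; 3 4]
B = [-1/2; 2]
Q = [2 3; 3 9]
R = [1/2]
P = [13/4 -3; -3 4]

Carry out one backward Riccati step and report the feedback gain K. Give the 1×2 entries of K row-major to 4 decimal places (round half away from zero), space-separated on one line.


1.5496 1.6300

BᵀP = [-7.6250 9.5000]
S = R + BᵀPB = [1/2] + [22.8125] = [23.3125]
BᵀPA = [36.1250 38.0000]
K = S⁻¹·BᵀPA = [1.5496 1.6300]
A−BK = [-0.2252 0.8150; -0.0992 0.7399]
AᵀP(A−BK) = [1.2708 1.1153; 1.1153 2.0590]
P' = Q + AᵀP(A−BK) = [3.2708 4.1153; 4.1153 11.0590]
tr(P') = 14.3298


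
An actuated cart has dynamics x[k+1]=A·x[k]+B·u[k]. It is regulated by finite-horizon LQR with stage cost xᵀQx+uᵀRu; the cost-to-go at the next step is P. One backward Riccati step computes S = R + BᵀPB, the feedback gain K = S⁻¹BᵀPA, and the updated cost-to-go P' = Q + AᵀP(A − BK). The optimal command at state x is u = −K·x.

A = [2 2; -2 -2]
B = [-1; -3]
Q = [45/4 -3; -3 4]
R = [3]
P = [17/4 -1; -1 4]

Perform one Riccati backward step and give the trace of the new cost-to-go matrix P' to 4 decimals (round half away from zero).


76.8339

BᵀP = [-1.2500 -11.0000]
S = R + BᵀPB = [3] + [34.2500] = [37.2500]
BᵀPA = [19.5000 19.5000]
K = S⁻¹·BᵀPA = [0.5235 0.5235]
A−BK = [2.5235 2.5235; -0.4295 -0.4295]
AᵀP(A−BK) = [30.7919 30.7919; 30.7919 30.7919]
P' = Q + AᵀP(A−BK) = [42.0419 27.7919; 27.7919 34.7919]
tr(P') = 76.8339


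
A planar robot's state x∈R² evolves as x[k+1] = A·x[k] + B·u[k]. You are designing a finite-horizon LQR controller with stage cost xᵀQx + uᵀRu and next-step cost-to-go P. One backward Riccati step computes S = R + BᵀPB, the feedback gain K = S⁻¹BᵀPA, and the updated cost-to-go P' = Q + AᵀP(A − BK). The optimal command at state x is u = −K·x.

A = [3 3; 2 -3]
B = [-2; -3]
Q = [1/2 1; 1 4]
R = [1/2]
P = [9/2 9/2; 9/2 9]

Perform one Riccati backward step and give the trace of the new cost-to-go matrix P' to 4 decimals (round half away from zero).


38.0375

BᵀP = [-22.5000 -36.0000]
S = R + BᵀPB = [1/2] + [153.0000] = [153.5000]
BᵀPA = [-139.5000 40.5000]
K = S⁻¹·BᵀPA = [-0.9088 0.2638]
A−BK = [1.1824 3.5277; -0.7264 -2.2085]
AᵀP(A−BK) = [3.7231 9.8062; 9.8062 29.8143]
P' = Q + AᵀP(A−BK) = [4.2231 10.8062; 10.8062 33.8143]
tr(P') = 38.0375


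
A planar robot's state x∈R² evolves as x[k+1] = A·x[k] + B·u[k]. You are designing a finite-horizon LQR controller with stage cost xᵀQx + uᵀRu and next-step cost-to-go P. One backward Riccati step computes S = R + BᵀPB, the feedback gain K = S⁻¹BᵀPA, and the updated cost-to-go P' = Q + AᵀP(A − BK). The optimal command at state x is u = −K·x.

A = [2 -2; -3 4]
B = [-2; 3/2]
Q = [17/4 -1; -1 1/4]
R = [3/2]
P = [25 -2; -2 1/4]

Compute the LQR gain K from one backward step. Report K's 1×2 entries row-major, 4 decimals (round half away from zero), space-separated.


-1.0444 1.0827

BᵀP = [-53.0000 4.3750]
S = R + BᵀPB = [3/2] + [112.5625] = [114.0625]
BᵀPA = [-119.1250 123.5000]
K = S⁻¹·BᵀPA = [-1.0444 1.0827]
A−BK = [-0.0888 0.1655; -1.4334 2.3759]
AᵀP(A−BK) = [1.8378 -2.0186; -2.0186 2.2816]
P' = Q + AᵀP(A−BK) = [6.0878 -3.0186; -3.0186 2.5316]
tr(P') = 8.6195


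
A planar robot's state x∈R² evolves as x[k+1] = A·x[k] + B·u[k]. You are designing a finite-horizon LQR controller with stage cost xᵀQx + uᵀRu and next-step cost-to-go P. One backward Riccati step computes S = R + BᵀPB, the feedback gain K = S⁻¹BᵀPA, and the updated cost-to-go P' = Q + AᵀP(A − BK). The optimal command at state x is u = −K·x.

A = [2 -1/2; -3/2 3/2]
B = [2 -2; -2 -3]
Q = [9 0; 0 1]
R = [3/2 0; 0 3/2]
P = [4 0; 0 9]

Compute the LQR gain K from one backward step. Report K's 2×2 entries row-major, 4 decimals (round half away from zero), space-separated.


BᵀP = [8.0000 -18.0000; -8.0000 -27.0000]
S = R + BᵀPB = [3/2 0; 0 3/2] + [52.0000 38.0000; 38.0000 97.0000] = [53.5000 38.0000; 38.0000 98.5000]
BᵀPA = [43.0000 -31.0000; 24.5000 -36.5000]
K = S⁻¹·BᵀPA = [0.8638 -0.4356; -0.0845 -0.2025]
A−BK = [0.1035 -0.0338; -0.0260 0.0213]
AᵀP(A−BK) = [1.1787 -0.5577; -0.5577 0.3548]
P' = Q + AᵀP(A−BK) = [10.1787 -0.5577; -0.5577 1.3548]
tr(P') = 11.5335

0.8638 -0.4356 -0.0845 -0.2025
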